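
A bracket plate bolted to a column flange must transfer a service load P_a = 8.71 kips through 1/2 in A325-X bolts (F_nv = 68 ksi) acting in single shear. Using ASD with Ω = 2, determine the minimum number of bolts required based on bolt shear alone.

A_b = π·0.5²/4 = 0.1963 in².
Per-bolt allowable strength R_n/Ω = 68 × 0.1963 × 1 / 2 = 6.676 kips.
n ≥ 8.71 / 6.676 = 1.305 → use 2 bolts.

2 bolts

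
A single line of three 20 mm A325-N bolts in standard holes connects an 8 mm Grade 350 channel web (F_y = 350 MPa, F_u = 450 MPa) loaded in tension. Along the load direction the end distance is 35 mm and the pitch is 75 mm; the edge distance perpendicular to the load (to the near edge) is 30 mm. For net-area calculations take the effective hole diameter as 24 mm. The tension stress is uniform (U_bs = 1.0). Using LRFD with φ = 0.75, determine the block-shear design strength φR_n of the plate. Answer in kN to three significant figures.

251 kN

Shear plane L_v = 35 + 2·75 = 185 mm; A_gv = 185 × 8 = 1480 mm².
A_nv = (185 − 2.5·24) × 8 = 1000 mm².
A_nt = (30 − 0.5·24) × 8 = 144 mm².
0.6 F_u A_nv = 270 kN; 0.6 F_y A_gv = 310.8 kN → shear rupture governs the shear term.
R_n = 270 + 1.0 × 450 × 144 / 1000 = 334.8 kN.
Design strength φR_n = 0.75 × 334.8 = 251 kN.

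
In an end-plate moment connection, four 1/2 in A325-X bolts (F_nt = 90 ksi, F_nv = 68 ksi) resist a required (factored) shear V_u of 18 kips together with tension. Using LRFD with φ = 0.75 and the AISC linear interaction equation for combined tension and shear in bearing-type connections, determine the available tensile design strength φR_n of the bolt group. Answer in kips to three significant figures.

45.1 kips

A_b = π·0.5²/4 = 0.1963 in²; f_rv = 18 / (4 × 0.1963) = 22.92 ksi.
F'_nt = 1.3 F_nt − (F_nt / φF_nv) f_rv = 1.3·90 − (90/(0.75·68))·22.92 = 76.56 ksi, capped at F_nt → F'_nt = 76.56 ksi.
R_n = F'_nt · A_b · n = 76.56 × 0.1963 × 4 = 60.13 kips.
Design strength φR_n = 0.75 × 60.13 = 45.1 kips.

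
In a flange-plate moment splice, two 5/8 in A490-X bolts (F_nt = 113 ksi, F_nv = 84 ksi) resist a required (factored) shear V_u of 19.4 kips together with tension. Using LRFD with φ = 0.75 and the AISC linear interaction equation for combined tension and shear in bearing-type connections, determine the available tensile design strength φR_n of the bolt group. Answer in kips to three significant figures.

A_b = π·0.625²/4 = 0.3068 in²; f_rv = 19.4 / (2 × 0.3068) = 31.62 ksi.
F'_nt = 1.3 F_nt − (F_nt / φF_nv) f_rv = 1.3·113 − (113/(0.75·84))·31.62 = 90.19 ksi, capped at F_nt → F'_nt = 90.19 ksi.
R_n = F'_nt · A_b · n = 90.19 × 0.3068 × 2 = 55.34 kips.
Design strength φR_n = 0.75 × 55.34 = 41.5 kips.

41.5 kips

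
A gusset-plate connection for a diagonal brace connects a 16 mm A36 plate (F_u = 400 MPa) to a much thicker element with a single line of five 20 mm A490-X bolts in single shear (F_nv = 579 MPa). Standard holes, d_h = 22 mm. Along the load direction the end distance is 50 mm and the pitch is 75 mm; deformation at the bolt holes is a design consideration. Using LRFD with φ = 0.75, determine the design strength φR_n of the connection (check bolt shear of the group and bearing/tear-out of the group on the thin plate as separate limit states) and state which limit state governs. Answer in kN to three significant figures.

Bolt shear: A_b = π·20²/4 = 314.2 mm²; R_n = 579 × 314.2 × 5 × 1 / 1000 = 909.5 kN → 0.75 × 909.5 = 682 kN.
Bearing (1.2 l_c t F_u ≤ 2.4 d t F_u): upper limit = 2.4·20·16·400 / 1000 = 307.2 kN.
  Edge l_c = 50 − 22/2 = 39 → r_n = 299.5 kN; interior l_c = 75 − 22 = 53 → r_n = 307.2 kN.
  R_n,bearing = 1·299.5 + 4·307.2 = 1528 kN → 0.75 × 1528 = 1150 kN.
Bolt shear governs: 682 kN.

682 kN (bolt shear governs)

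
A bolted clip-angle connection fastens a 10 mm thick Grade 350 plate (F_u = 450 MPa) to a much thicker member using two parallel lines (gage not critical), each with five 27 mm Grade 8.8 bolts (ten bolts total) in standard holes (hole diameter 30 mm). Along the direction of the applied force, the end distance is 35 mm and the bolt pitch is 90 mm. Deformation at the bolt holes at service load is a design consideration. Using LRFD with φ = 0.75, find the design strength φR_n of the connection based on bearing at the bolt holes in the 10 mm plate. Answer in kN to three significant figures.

Per bolt r_n = 1.2 l_c t F_u ≤ 2.4 d t F_u; upper limit = 2.4 × 27 × 10 × 450 / 1000 = 291.6 kN.
Edge bolt: l_c = 35 − 30/2 = 20 mm → 1.2 × 20 × 10 × 450 / 1000 = 108 → r_n = 108 kN.
Interior bolts: l_c = 90 − 30 = 60 mm → 1.2 × 60 × 10 × 450 / 1000 = 324 → r_n = 291.6 kN.
R_n = 2 × 108 + 8 × 291.6 = 2549 kN.
Design strength φR_n = 0.75 × 2549 = 1910 kN.

1910 kN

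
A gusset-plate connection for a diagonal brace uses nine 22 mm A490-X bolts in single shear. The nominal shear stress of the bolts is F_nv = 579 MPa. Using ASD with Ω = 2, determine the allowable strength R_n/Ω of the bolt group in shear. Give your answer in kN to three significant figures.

990 kN

A_b = π × 22² / 4 = 380.1 mm².
R_n = F_nv · A_b · n · n_s = 579 × 380.1 × 9 × 1 / 1000 = 1981 kN.
Allowable strength R_n/Ω = 1981 / 2 = 990 kN.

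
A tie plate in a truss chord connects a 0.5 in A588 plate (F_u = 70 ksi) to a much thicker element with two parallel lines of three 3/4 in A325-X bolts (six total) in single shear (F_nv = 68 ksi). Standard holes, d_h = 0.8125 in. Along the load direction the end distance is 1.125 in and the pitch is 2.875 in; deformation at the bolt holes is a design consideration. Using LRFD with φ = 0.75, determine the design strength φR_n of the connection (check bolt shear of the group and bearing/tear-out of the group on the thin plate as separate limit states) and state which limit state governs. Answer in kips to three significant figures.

135 kips (bolt shear governs)

Bolt shear: A_b = π·0.75²/4 = 0.4418 in²; R_n = 68 × 0.4418 × 6 × 1 = 180.2 kips → 0.75 × 180.2 = 135 kips.
Bearing (1.2 l_c t F_u ≤ 2.4 d t F_u): upper limit = 2.4·0.75·0.5·70 = 63 kips.
  Edge l_c = 1.125 − 0.8125/2 = 0.7188 → r_n = 30.19 kips; interior l_c = 2.875 − 0.8125 = 2.062 → r_n = 63 kips.
  R_n,bearing = 2·30.19 + 4·63 = 312.4 kips → 0.75 × 312.4 = 234 kips.
Bolt shear governs: 135 kips.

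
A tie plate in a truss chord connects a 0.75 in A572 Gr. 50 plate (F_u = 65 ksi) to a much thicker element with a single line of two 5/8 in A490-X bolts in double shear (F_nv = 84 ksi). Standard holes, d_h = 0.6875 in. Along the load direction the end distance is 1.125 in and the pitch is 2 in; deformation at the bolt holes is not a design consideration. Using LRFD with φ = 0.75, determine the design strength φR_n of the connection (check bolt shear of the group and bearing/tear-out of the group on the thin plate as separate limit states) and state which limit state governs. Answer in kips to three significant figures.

Bolt shear: A_b = π·0.625²/4 = 0.3068 in²; R_n = 84 × 0.3068 × 2 × 2 = 103.1 kips → 0.75 × 103.1 = 77.3 kips.
Bearing (1.5 l_c t F_u ≤ 3.0 d t F_u): upper limit = 3.0·0.625·0.75·65 = 91.41 kips.
  Edge l_c = 1.125 − 0.6875/2 = 0.7812 → r_n = 57.13 kips; interior l_c = 2 − 0.6875 = 1.312 → r_n = 91.41 kips.
  R_n,bearing = 1·57.13 + 1·91.41 = 148.5 kips → 0.75 × 148.5 = 111 kips.
Bolt shear governs: 77.3 kips.

77.3 kips (bolt shear governs)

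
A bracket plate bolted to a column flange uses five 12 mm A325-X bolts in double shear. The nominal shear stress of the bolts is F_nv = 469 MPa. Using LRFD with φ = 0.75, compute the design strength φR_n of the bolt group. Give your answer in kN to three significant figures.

A_b = π × 12² / 4 = 113.1 mm².
R_n = F_nv · A_b · n · n_s = 469 × 113.1 × 5 × 2 / 1000 = 530.4 kN.
Design strength φR_n = 0.75 × 530.4 = 398 kN.

398 kN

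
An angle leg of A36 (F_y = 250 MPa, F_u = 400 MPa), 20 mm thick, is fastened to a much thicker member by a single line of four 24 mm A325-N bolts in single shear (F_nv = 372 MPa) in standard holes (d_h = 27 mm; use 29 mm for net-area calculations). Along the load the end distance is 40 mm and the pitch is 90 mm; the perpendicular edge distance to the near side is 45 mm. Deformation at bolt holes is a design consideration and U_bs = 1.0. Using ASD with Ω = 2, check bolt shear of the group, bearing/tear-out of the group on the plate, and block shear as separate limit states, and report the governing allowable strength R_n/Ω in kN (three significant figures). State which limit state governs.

Bolt shear: A_b = π·24²/4 = 452.4 mm²; R_n = 372 × 452.4 × 4 × 1 / 1000 = 673.2 kN → 673.2 / 2 = 337 kN.
Bearing: edge l_c = 26.5, r_n = 254.4 kN; interior l_c = 63, r_n = 460.8 kN; R_n = 254.4 + 3·460.8 = 1637 kN → 818 kN.
Block shear: A_gv = 6200, A_nv = 4170, A_nt = 610 mm²; R_n = min(0.6F_uA_nv, 0.6F_yA_gv) + U_bs·F_u·A_nt = 1174 kN → 587 kN.
Bolt shear governs: 337 kN.

337 kN (bolt shear governs)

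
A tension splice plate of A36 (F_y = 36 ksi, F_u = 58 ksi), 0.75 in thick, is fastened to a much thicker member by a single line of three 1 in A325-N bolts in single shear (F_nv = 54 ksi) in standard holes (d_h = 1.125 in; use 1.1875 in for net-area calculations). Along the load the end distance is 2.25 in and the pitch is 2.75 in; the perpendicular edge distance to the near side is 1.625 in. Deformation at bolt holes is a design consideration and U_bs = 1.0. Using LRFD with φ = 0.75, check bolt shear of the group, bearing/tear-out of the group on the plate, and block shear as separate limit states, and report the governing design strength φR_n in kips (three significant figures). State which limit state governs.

95.4 kips (bolt shear governs)

Bolt shear: A_b = π·1²/4 = 0.7854 in²; R_n = 54 × 0.7854 × 3 × 1 = 127.2 kips → 0.75 × 127.2 = 95.4 kips.
Bearing: edge l_c = 1.688, r_n = 88.09 kips; interior l_c = 1.625, r_n = 84.82 kips; R_n = 88.09 + 2·84.82 = 257.7 kips → 193 kips.
Block shear: A_gv = 5.812, A_nv = 3.586, A_nt = 0.7734 in²; R_n = min(0.6F_uA_nv, 0.6F_yA_gv) + U_bs·F_u·A_nt = 169.6 kips → 127 kips.
Bolt shear governs: 95.4 kips.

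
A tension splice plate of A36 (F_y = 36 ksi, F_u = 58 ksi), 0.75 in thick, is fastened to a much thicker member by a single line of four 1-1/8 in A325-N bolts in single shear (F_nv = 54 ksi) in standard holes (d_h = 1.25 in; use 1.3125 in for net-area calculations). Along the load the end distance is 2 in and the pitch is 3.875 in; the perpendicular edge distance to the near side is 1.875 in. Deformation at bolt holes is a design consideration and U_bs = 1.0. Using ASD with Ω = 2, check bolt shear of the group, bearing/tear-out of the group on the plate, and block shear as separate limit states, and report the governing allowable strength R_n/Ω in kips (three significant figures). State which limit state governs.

Bolt shear: A_b = π·1.125²/4 = 0.994 in²; R_n = 54 × 0.994 × 4 × 1 = 214.7 kips → 214.7 / 2 = 107 kips.
Bearing: edge l_c = 1.375, r_n = 71.77 kips; interior l_c = 2.625, r_n = 117.4 kips; R_n = 71.77 + 3·117.4 = 424.1 kips → 212 kips.
Block shear: A_gv = 10.22, A_nv = 6.773, A_nt = 0.9141 in²; R_n = min(0.6F_uA_nv, 0.6F_yA_gv) + U_bs·F_u·A_nt = 273.7 kips → 137 kips.
Bolt shear governs: 107 kips.

107 kips (bolt shear governs)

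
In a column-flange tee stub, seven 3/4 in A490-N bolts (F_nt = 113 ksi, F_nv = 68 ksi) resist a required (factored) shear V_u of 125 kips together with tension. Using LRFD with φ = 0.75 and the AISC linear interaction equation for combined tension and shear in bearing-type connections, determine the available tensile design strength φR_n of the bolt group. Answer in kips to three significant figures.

133 kips

A_b = π·0.75²/4 = 0.4418 in²; f_rv = 125 / (7 × 0.4418) = 40.42 ksi.
F'_nt = 1.3 F_nt − (F_nt / φF_nv) f_rv = 1.3·113 − (113/(0.75·68))·40.42 = 57.34 ksi, capped at F_nt → F'_nt = 57.34 ksi.
R_n = F'_nt · A_b · n = 57.34 × 0.4418 × 7 = 177.3 kips.
Design strength φR_n = 0.75 × 177.3 = 133 kips.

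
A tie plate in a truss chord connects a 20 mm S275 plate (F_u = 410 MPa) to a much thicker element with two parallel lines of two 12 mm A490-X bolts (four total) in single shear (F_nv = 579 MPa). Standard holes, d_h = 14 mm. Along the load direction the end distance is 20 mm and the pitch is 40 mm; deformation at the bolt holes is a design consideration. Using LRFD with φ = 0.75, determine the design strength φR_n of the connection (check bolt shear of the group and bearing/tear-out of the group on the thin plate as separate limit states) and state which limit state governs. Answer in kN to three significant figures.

196 kN (bolt shear governs)

Bolt shear: A_b = π·12²/4 = 113.1 mm²; R_n = 579 × 113.1 × 4 × 1 / 1000 = 261.9 kN → 0.75 × 261.9 = 196 kN.
Bearing (1.2 l_c t F_u ≤ 2.4 d t F_u): upper limit = 2.4·12·20·410 / 1000 = 236.2 kN.
  Edge l_c = 20 − 14/2 = 13 → r_n = 127.9 kN; interior l_c = 40 − 14 = 26 → r_n = 236.2 kN.
  R_n,bearing = 2·127.9 + 2·236.2 = 728.2 kN → 0.75 × 728.2 = 546 kN.
Bolt shear governs: 196 kN.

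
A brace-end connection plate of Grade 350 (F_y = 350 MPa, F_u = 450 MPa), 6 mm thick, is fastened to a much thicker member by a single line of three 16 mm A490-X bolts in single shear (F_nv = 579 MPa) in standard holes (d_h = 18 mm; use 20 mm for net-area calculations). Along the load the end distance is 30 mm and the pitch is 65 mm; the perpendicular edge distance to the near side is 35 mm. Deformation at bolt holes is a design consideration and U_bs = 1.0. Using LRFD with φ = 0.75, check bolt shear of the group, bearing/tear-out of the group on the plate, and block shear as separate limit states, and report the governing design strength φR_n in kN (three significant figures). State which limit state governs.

184 kN (block shear governs)

Bolt shear: A_b = π·16²/4 = 201.1 mm²; R_n = 579 × 201.1 × 3 × 1 / 1000 = 349.2 kN → 0.75 × 349.2 = 262 kN.
Bearing: edge l_c = 21, r_n = 68.04 kN; interior l_c = 47, r_n = 103.7 kN; R_n = 68.04 + 2·103.7 = 275.4 kN → 207 kN.
Block shear: A_gv = 960, A_nv = 660, A_nt = 150 mm²; R_n = min(0.6F_uA_nv, 0.6F_yA_gv) + U_bs·F_u·A_nt = 245.7 kN → 184 kN.
Block shear governs: 184 kN.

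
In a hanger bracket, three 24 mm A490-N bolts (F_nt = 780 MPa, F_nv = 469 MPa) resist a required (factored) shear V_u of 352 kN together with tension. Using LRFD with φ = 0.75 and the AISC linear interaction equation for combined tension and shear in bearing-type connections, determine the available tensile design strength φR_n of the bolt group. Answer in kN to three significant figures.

447 kN

A_b = π·24²/4 = 452.4 mm²; f_rv = 352 × 1000 / (3 × 452.4) = 259.4 MPa.
F'_nt = 1.3 F_nt − (F_nt / φF_nv) f_rv = 1.3·780 − (780/(0.75·469))·259.4 = 438.9 MPa, capped at F_nt → F'_nt = 438.9 MPa.
R_n = F'_nt · A_b · n = 438.9 × 452.4 × 3 / 1000 = 595.6 kN.
Design strength φR_n = 0.75 × 595.6 = 447 kN.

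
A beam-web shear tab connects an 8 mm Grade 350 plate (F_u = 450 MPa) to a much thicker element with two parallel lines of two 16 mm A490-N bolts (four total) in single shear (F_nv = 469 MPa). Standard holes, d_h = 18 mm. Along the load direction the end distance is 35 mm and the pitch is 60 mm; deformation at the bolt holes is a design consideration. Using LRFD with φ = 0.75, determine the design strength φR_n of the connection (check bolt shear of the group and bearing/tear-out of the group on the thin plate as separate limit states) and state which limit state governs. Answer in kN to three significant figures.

Bolt shear: A_b = π·16²/4 = 201.1 mm²; R_n = 469 × 201.1 × 4 × 1 / 1000 = 377.2 kN → 0.75 × 377.2 = 283 kN.
Bearing (1.2 l_c t F_u ≤ 2.4 d t F_u): upper limit = 2.4·16·8·450 / 1000 = 138.2 kN.
  Edge l_c = 35 − 18/2 = 26 → r_n = 112.3 kN; interior l_c = 60 − 18 = 42 → r_n = 138.2 kN.
  R_n,bearing = 2·112.3 + 2·138.2 = 501.1 kN → 0.75 × 501.1 = 376 kN.
Bolt shear governs: 283 kN.

283 kN (bolt shear governs)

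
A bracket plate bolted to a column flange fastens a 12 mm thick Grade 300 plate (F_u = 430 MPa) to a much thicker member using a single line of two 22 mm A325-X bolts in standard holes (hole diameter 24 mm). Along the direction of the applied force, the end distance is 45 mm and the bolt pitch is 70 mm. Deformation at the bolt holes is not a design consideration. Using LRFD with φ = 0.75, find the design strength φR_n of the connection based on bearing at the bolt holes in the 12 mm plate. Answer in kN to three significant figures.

Per bolt r_n = 1.5 l_c t F_u ≤ 3.0 d t F_u; upper limit = 3.0 × 22 × 12 × 430 / 1000 = 340.6 kN.
Edge bolt: l_c = 45 − 24/2 = 33 mm → 1.5 × 33 × 12 × 430 / 1000 = 255.4 → r_n = 255.4 kN.
Interior bolts: l_c = 70 − 24 = 46 mm → 1.5 × 46 × 12 × 430 / 1000 = 356 → r_n = 340.6 kN.
R_n = 1 × 255.4 + 1 × 340.6 = 596 kN.
Design strength φR_n = 0.75 × 596 = 447 kN.

447 kN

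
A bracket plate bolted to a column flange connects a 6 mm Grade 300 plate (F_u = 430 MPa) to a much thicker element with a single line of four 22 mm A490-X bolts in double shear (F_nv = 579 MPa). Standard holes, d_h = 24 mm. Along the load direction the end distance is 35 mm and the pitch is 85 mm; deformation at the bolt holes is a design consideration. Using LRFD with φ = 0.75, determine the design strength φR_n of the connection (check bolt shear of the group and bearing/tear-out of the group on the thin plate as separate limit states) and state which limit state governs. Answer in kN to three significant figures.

360 kN (bearing governs)

Bolt shear: A_b = π·22²/4 = 380.1 mm²; R_n = 579 × 380.1 × 4 × 2 / 1000 = 1761 kN → 0.75 × 1761 = 1320 kN.
Bearing (1.2 l_c t F_u ≤ 2.4 d t F_u): upper limit = 2.4·22·6·430 / 1000 = 136.2 kN.
  Edge l_c = 35 − 24/2 = 23 → r_n = 71.21 kN; interior l_c = 85 − 24 = 61 → r_n = 136.2 kN.
  R_n,bearing = 1·71.21 + 3·136.2 = 479.9 kN → 0.75 × 479.9 = 360 kN.
Bearing governs: 360 kN.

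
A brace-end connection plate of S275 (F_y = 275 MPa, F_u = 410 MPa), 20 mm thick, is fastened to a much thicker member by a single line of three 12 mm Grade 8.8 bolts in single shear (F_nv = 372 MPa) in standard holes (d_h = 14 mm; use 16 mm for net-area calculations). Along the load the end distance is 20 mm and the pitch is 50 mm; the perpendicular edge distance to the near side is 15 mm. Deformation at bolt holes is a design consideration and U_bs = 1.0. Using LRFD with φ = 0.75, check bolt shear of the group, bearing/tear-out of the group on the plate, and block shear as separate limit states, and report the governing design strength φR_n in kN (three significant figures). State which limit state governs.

94.7 kN (bolt shear governs)

Bolt shear: A_b = π·12²/4 = 113.1 mm²; R_n = 372 × 113.1 × 3 × 1 / 1000 = 126.2 kN → 0.75 × 126.2 = 94.7 kN.
Bearing: edge l_c = 13, r_n = 127.9 kN; interior l_c = 36, r_n = 236.2 kN; R_n = 127.9 + 2·236.2 = 600.2 kN → 450 kN.
Block shear: A_gv = 2400, A_nv = 1600, A_nt = 140 mm²; R_n = min(0.6F_uA_nv, 0.6F_yA_gv) + U_bs·F_u·A_nt = 451 kN → 338 kN.
Bolt shear governs: 94.7 kN.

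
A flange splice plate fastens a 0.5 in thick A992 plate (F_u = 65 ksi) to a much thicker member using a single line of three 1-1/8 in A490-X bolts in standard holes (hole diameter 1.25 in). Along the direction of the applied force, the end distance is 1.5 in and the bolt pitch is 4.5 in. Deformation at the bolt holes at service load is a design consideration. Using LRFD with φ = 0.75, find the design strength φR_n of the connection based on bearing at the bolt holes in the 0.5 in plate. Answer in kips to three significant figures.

Per bolt r_n = 1.2 l_c t F_u ≤ 2.4 d t F_u; upper limit = 2.4 × 1.125 × 0.5 × 65 = 87.75 kips.
Edge bolt: l_c = 1.5 − 1.25/2 = 0.875 in → 1.2 × 0.875 × 0.5 × 65 = 34.12 → r_n = 34.12 kips.
Interior bolts: l_c = 4.5 − 1.25 = 3.25 in → 1.2 × 3.25 × 0.5 × 65 = 126.8 → r_n = 87.75 kips.
R_n = 1 × 34.12 + 2 × 87.75 = 209.6 kips.
Design strength φR_n = 0.75 × 209.6 = 157 kips.

157 kips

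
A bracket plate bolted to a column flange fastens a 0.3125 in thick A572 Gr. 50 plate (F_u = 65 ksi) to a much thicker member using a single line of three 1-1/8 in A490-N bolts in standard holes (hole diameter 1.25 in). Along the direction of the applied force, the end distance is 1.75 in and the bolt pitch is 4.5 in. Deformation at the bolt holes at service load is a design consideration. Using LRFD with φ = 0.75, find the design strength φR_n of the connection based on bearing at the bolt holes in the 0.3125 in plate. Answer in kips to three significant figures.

103 kips

Per bolt r_n = 1.2 l_c t F_u ≤ 2.4 d t F_u; upper limit = 2.4 × 1.125 × 0.3125 × 65 = 54.84 kips.
Edge bolt: l_c = 1.75 − 1.25/2 = 1.125 in → 1.2 × 1.125 × 0.3125 × 65 = 27.42 → r_n = 27.42 kips.
Interior bolts: l_c = 4.5 − 1.25 = 3.25 in → 1.2 × 3.25 × 0.3125 × 65 = 79.22 → r_n = 54.84 kips.
R_n = 1 × 27.42 + 2 × 54.84 = 137.1 kips.
Design strength φR_n = 0.75 × 137.1 = 103 kips.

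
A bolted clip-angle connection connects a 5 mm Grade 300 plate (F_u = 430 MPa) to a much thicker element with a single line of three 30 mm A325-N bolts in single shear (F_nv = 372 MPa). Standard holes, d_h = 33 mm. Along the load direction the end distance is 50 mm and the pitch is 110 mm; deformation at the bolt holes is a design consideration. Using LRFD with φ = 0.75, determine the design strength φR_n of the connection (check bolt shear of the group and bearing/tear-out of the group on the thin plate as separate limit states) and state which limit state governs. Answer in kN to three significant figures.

Bolt shear: A_b = π·30²/4 = 706.9 mm²; R_n = 372 × 706.9 × 3 × 1 / 1000 = 788.9 kN → 0.75 × 788.9 = 592 kN.
Bearing (1.2 l_c t F_u ≤ 2.4 d t F_u): upper limit = 2.4·30·5·430 / 1000 = 154.8 kN.
  Edge l_c = 50 − 33/2 = 33.5 → r_n = 86.43 kN; interior l_c = 110 − 33 = 77 → r_n = 154.8 kN.
  R_n,bearing = 1·86.43 + 2·154.8 = 396 kN → 0.75 × 396 = 297 kN.
Bearing governs: 297 kN.

297 kN (bearing governs)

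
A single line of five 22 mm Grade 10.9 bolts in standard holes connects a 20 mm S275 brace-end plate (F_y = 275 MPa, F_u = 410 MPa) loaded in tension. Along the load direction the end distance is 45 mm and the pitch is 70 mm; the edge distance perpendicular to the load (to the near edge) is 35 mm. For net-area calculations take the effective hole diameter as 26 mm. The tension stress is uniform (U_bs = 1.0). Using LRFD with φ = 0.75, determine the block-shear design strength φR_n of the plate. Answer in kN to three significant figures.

Shear plane L_v = 45 + 4·70 = 325 mm; A_gv = 325 × 20 = 6500 mm².
A_nv = (325 − 4.5·26) × 20 = 4160 mm².
A_nt = (35 − 0.5·26) × 20 = 440 mm².
0.6 F_u A_nv = 1023 kN; 0.6 F_y A_gv = 1072 kN → shear rupture governs the shear term.
R_n = 1023 + 1.0 × 410 × 440 / 1000 = 1204 kN.
Design strength φR_n = 0.75 × 1204 = 903 kN.

903 kN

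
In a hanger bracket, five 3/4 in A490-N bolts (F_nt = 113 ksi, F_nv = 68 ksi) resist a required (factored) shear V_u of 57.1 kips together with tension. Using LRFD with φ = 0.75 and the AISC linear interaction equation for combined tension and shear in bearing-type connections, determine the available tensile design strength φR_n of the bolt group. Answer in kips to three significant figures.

148 kips

A_b = π·0.75²/4 = 0.4418 in²; f_rv = 57.1 / (5 × 0.4418) = 25.85 ksi.
F'_nt = 1.3 F_nt − (F_nt / φF_nv) f_rv = 1.3·113 − (113/(0.75·68))·25.85 = 89.63 ksi, capped at F_nt → F'_nt = 89.63 ksi.
R_n = F'_nt · A_b · n = 89.63 × 0.4418 × 5 = 198 kips.
Design strength φR_n = 0.75 × 198 = 148 kips.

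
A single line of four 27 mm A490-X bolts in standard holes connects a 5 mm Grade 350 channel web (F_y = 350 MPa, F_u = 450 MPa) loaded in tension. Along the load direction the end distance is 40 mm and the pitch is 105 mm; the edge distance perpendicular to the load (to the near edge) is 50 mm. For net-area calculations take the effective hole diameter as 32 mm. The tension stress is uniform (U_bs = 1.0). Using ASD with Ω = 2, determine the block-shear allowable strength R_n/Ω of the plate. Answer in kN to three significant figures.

Shear plane L_v = 40 + 3·105 = 355 mm; A_gv = 355 × 5 = 1775 mm².
A_nv = (355 − 3.5·32) × 5 = 1215 mm².
A_nt = (50 − 0.5·32) × 5 = 170 mm².
0.6 F_u A_nv = 328.1 kN; 0.6 F_y A_gv = 372.8 kN → shear rupture governs the shear term.
R_n = 328.1 + 1.0 × 450 × 170 / 1000 = 404.6 kN.
Allowable strength R_n/Ω = 404.6 / 2 = 202 kN.

202 kN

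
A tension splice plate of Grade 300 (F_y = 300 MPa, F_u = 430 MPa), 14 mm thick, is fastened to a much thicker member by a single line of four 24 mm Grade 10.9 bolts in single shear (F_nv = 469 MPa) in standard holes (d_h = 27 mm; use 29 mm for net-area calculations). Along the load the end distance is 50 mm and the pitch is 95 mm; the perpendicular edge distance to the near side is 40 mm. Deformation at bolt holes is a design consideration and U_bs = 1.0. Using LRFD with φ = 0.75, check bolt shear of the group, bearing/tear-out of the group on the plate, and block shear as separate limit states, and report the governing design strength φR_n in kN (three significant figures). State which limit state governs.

Bolt shear: A_b = π·24²/4 = 452.4 mm²; R_n = 469 × 452.4 × 4 × 1 / 1000 = 848.7 kN → 0.75 × 848.7 = 637 kN.
Bearing: edge l_c = 36.5, r_n = 263.7 kN; interior l_c = 68, r_n = 346.8 kN; R_n = 263.7 + 3·346.8 = 1304 kN → 978 kN.
Block shear: A_gv = 4690, A_nv = 3269, A_nt = 357 mm²; R_n = min(0.6F_uA_nv, 0.6F_yA_gv) + U_bs·F_u·A_nt = 996.9 kN → 748 kN.
Bolt shear governs: 637 kN.

637 kN (bolt shear governs)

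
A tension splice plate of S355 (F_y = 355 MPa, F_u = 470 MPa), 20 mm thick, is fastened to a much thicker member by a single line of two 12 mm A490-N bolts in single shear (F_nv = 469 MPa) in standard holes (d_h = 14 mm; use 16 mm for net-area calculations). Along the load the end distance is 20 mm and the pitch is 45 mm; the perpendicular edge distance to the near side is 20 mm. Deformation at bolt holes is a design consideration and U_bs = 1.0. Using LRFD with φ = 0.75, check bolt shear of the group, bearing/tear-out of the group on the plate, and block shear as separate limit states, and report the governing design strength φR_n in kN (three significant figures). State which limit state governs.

79.6 kN (bolt shear governs)

Bolt shear: A_b = π·12²/4 = 113.1 mm²; R_n = 469 × 113.1 × 2 × 1 / 1000 = 106.1 kN → 0.75 × 106.1 = 79.6 kN.
Bearing: edge l_c = 13, r_n = 146.6 kN; interior l_c = 31, r_n = 270.7 kN; R_n = 146.6 + 1·270.7 = 417.4 kN → 313 kN.
Block shear: A_gv = 1300, A_nv = 820, A_nt = 240 mm²; R_n = min(0.6F_uA_nv, 0.6F_yA_gv) + U_bs·F_u·A_nt = 344 kN → 258 kN.
Bolt shear governs: 79.6 kN.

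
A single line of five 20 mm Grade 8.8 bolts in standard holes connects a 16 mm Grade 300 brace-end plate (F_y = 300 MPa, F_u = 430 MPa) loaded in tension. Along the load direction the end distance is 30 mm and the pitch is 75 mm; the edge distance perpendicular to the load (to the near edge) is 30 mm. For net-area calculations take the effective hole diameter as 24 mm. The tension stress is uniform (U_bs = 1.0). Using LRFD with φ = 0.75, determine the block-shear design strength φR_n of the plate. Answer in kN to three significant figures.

780 kN

Shear plane L_v = 30 + 4·75 = 330 mm; A_gv = 330 × 16 = 5280 mm².
A_nv = (330 − 4.5·24) × 16 = 3552 mm².
A_nt = (30 − 0.5·24) × 16 = 288 mm².
0.6 F_u A_nv = 916.4 kN; 0.6 F_y A_gv = 950.4 kN → shear rupture governs the shear term.
R_n = 916.4 + 1.0 × 430 × 288 / 1000 = 1040 kN.
Design strength φR_n = 0.75 × 1040 = 780 kN.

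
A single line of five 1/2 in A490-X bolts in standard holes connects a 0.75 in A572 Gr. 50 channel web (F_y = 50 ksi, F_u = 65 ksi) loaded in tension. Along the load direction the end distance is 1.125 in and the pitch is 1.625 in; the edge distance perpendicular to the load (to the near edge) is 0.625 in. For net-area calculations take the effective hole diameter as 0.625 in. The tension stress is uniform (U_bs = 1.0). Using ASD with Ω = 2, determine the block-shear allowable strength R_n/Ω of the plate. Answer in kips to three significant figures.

78 kips

Shear plane L_v = 1.125 + 4·1.625 = 7.625 in; A_gv = 7.625 × 0.75 = 5.719 in².
A_nv = (7.625 − 4.5·0.625) × 0.75 = 3.609 in².
A_nt = (0.625 − 0.5·0.625) × 0.75 = 0.2344 in².
0.6 F_u A_nv = 140.8 kips; 0.6 F_y A_gv = 171.6 kips → shear rupture governs the shear term.
R_n = 140.8 + 1.0 × 65 × 0.2344 = 156 kips.
Allowable strength R_n/Ω = 156 / 2 = 78 kips.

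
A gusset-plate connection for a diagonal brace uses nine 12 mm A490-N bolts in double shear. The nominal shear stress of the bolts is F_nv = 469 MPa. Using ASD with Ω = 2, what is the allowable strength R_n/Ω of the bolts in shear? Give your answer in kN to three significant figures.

477 kN

A_b = π × 12² / 4 = 113.1 mm².
R_n = F_nv · A_b · n · n_s = 469 × 113.1 × 9 × 2 / 1000 = 954.8 kN.
Allowable strength R_n/Ω = 954.8 / 2 = 477 kN.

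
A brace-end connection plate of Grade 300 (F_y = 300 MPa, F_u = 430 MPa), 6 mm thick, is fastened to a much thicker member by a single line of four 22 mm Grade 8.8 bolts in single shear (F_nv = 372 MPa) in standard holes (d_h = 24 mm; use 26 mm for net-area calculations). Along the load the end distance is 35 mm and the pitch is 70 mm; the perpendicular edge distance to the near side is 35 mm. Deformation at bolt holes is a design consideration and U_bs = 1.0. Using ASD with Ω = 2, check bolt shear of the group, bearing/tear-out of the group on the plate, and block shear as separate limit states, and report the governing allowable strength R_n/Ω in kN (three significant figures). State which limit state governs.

148 kN (block shear governs)

Bolt shear: A_b = π·22²/4 = 380.1 mm²; R_n = 372 × 380.1 × 4 × 1 / 1000 = 565.6 kN → 565.6 / 2 = 283 kN.
Bearing: edge l_c = 23, r_n = 71.21 kN; interior l_c = 46, r_n = 136.2 kN; R_n = 71.21 + 3·136.2 = 479.9 kN → 240 kN.
Block shear: A_gv = 1470, A_nv = 924, A_nt = 132 mm²; R_n = min(0.6F_uA_nv, 0.6F_yA_gv) + U_bs·F_u·A_nt = 295.2 kN → 148 kN.
Block shear governs: 148 kN.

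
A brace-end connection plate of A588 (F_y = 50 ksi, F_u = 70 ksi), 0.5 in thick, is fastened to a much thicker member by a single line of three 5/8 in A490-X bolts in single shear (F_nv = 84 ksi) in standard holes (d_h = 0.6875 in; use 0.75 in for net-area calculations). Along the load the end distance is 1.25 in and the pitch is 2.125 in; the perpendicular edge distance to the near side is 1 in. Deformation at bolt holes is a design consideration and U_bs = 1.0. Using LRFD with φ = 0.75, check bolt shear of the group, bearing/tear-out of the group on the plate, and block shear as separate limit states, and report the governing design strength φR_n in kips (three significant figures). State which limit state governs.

Bolt shear: A_b = π·0.625²/4 = 0.3068 in²; R_n = 84 × 0.3068 × 3 × 1 = 77.31 kips → 0.75 × 77.31 = 58 kips.
Bearing: edge l_c = 0.9062, r_n = 38.06 kips; interior l_c = 1.438, r_n = 52.5 kips; R_n = 38.06 + 2·52.5 = 143.1 kips → 107 kips.
Block shear: A_gv = 2.75, A_nv = 1.812, A_nt = 0.3125 in²; R_n = min(0.6F_uA_nv, 0.6F_yA_gv) + U_bs·F_u·A_nt = 98 kips → 73.5 kips.
Bolt shear governs: 58 kips.

58 kips (bolt shear governs)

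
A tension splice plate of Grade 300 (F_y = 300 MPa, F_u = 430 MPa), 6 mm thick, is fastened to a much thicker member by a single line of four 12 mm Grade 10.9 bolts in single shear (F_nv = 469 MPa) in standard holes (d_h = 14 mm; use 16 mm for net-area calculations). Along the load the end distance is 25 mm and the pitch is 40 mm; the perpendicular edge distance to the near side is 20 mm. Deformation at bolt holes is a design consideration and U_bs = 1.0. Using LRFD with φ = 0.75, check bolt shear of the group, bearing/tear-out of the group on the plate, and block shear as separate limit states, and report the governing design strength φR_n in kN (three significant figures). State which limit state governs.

Bolt shear: A_b = π·12²/4 = 113.1 mm²; R_n = 469 × 113.1 × 4 × 1 / 1000 = 212.2 kN → 0.75 × 212.2 = 159 kN.
Bearing: edge l_c = 18, r_n = 55.73 kN; interior l_c = 26, r_n = 74.3 kN; R_n = 55.73 + 3·74.3 = 278.6 kN → 209 kN.
Block shear: A_gv = 870, A_nv = 534, A_nt = 72 mm²; R_n = min(0.6F_uA_nv, 0.6F_yA_gv) + U_bs·F_u·A_nt = 168.7 kN → 127 kN.
Block shear governs: 127 kN.

127 kN (block shear governs)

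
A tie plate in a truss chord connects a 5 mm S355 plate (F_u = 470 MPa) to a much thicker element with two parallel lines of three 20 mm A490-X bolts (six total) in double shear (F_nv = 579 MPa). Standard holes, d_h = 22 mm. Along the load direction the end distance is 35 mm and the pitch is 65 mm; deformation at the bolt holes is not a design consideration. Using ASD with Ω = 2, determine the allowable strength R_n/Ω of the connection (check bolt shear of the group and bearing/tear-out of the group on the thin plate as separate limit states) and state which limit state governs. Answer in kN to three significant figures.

367 kN (bearing governs)

Bolt shear: A_b = π·20²/4 = 314.2 mm²; R_n = 579 × 314.2 × 6 × 2 / 1000 = 2183 kN → 2183 / 2 = 1090 kN.
Bearing (1.5 l_c t F_u ≤ 3.0 d t F_u): upper limit = 3.0·20·5·470 / 1000 = 141 kN.
  Edge l_c = 35 − 22/2 = 24 → r_n = 84.6 kN; interior l_c = 65 − 22 = 43 → r_n = 141 kN.
  R_n,bearing = 2·84.6 + 4·141 = 733.2 kN → 733.2 / 2 = 367 kN.
Bearing governs: 367 kN.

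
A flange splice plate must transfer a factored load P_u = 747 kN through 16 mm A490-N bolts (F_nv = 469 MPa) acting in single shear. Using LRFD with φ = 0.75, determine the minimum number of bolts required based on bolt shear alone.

A_b = π·16²/4 = 201.1 mm².
Per-bolt design strength φR_n = 0.75 × 469 × 201.1 × 1 / 1000 = 70.72 kN.
n ≥ 747 / 70.72 = 10.56 → use 11 bolts.

11 bolts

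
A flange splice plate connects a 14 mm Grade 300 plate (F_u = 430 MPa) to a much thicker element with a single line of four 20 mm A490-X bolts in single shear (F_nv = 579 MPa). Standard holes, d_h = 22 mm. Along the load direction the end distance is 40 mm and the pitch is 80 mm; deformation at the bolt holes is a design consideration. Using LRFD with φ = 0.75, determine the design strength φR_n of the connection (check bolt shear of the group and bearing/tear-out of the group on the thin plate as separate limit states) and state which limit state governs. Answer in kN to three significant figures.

546 kN (bolt shear governs)

Bolt shear: A_b = π·20²/4 = 314.2 mm²; R_n = 579 × 314.2 × 4 × 1 / 1000 = 727.6 kN → 0.75 × 727.6 = 546 kN.
Bearing (1.2 l_c t F_u ≤ 2.4 d t F_u): upper limit = 2.4·20·14·430 / 1000 = 289 kN.
  Edge l_c = 40 − 22/2 = 29 → r_n = 209.5 kN; interior l_c = 80 − 22 = 58 → r_n = 289 kN.
  R_n,bearing = 1·209.5 + 3·289 = 1076 kN → 0.75 × 1076 = 807 kN.
Bolt shear governs: 546 kN.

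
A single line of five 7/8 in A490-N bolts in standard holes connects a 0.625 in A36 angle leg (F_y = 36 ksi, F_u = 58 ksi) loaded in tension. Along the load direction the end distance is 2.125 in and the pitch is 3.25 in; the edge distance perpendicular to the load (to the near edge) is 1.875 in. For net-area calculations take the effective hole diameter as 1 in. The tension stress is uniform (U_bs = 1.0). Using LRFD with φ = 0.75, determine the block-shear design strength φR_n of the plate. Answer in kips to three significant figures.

191 kips

Shear plane L_v = 2.125 + 4·3.25 = 15.12 in; A_gv = 15.12 × 0.625 = 9.453 in².
A_nv = (15.12 − 4.5·1) × 0.625 = 6.641 in².
A_nt = (1.875 − 0.5·1) × 0.625 = 0.8594 in².
0.6 F_u A_nv = 231.1 kips; 0.6 F_y A_gv = 204.2 kips → shear yielding governs the shear term.
R_n = 204.2 + 1.0 × 58 × 0.8594 = 254 kips.
Design strength φR_n = 0.75 × 254 = 191 kips.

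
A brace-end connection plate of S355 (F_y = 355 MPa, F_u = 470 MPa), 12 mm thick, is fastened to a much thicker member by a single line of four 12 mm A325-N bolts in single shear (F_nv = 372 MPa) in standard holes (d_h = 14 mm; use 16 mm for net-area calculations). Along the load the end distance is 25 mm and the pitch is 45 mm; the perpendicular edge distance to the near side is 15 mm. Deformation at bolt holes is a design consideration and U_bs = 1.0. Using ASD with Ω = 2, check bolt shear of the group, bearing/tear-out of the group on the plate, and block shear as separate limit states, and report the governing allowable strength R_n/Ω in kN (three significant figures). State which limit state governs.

Bolt shear: A_b = π·12²/4 = 113.1 mm²; R_n = 372 × 113.1 × 4 × 1 / 1000 = 168.3 kN → 168.3 / 2 = 84.1 kN.
Bearing: edge l_c = 18, r_n = 121.8 kN; interior l_c = 31, r_n = 162.4 kN; R_n = 121.8 + 3·162.4 = 609.1 kN → 305 kN.
Block shear: A_gv = 1920, A_nv = 1248, A_nt = 84 mm²; R_n = min(0.6F_uA_nv, 0.6F_yA_gv) + U_bs·F_u·A_nt = 391.4 kN → 196 kN.
Bolt shear governs: 84.1 kN.

84.1 kN (bolt shear governs)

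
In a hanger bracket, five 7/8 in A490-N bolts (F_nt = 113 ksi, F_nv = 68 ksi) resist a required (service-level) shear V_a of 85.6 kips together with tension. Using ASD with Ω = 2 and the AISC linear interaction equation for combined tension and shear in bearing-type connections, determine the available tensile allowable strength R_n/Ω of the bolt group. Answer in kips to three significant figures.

A_b = π·0.875²/4 = 0.6013 in²; f_rv = 85.6 / (5 × 0.6013) = 28.47 ksi.
F'_nt = 1.3 F_nt − (Ω F_nt / F_nv) f_rv = 1.3·113 − (2·113/68)·28.47 = 52.28 ksi, capped at F_nt → F'_nt = 52.28 ksi.
R_n = F'_nt · A_b · n = 52.28 × 0.6013 × 5 = 157.2 kips.
Allowable strength R_n/Ω = 157.2 / 2 = 78.6 kips.

78.6 kips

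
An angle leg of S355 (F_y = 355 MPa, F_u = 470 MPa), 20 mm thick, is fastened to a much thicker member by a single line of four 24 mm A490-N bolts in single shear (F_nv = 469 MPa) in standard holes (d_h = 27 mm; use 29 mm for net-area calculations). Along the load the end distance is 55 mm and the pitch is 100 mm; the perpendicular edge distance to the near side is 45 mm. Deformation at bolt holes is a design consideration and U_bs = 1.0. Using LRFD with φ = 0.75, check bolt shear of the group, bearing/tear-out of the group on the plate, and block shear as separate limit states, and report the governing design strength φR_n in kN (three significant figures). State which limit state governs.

Bolt shear: A_b = π·24²/4 = 452.4 mm²; R_n = 469 × 452.4 × 4 × 1 / 1000 = 848.7 kN → 0.75 × 848.7 = 637 kN.
Bearing: edge l_c = 41.5, r_n = 468.1 kN; interior l_c = 73, r_n = 541.4 kN; R_n = 468.1 + 3·541.4 = 2092 kN → 1570 kN.
Block shear: A_gv = 7100, A_nv = 5070, A_nt = 610 mm²; R_n = min(0.6F_uA_nv, 0.6F_yA_gv) + U_bs·F_u·A_nt = 1716 kN → 1290 kN.
Bolt shear governs: 637 kN.

637 kN (bolt shear governs)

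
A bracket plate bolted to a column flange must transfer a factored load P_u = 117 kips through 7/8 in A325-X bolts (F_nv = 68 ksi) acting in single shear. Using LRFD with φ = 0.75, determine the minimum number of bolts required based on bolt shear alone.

4 bolts

A_b = π·0.875²/4 = 0.6013 in².
Per-bolt design strength φR_n = 0.75 × 68 × 0.6013 × 1 = 30.67 kips.
n ≥ 117 / 30.67 = 3.815 → use 4 bolts.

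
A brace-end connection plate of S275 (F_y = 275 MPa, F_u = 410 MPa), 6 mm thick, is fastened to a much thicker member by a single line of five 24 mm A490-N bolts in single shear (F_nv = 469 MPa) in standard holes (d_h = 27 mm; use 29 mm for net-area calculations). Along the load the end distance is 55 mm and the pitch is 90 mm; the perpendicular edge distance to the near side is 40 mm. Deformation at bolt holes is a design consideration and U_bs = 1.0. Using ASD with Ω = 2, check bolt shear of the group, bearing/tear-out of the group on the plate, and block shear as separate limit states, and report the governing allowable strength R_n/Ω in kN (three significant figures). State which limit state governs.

Bolt shear: A_b = π·24²/4 = 452.4 mm²; R_n = 469 × 452.4 × 5 × 1 / 1000 = 1061 kN → 1061 / 2 = 530 kN.
Bearing: edge l_c = 41.5, r_n = 122.5 kN; interior l_c = 63, r_n = 141.7 kN; R_n = 122.5 + 4·141.7 = 689.3 kN → 345 kN.
Block shear: A_gv = 2490, A_nv = 1707, A_nt = 153 mm²; R_n = min(0.6F_uA_nv, 0.6F_yA_gv) + U_bs·F_u·A_nt = 473.6 kN → 237 kN.
Block shear governs: 237 kN.

237 kN (block shear governs)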